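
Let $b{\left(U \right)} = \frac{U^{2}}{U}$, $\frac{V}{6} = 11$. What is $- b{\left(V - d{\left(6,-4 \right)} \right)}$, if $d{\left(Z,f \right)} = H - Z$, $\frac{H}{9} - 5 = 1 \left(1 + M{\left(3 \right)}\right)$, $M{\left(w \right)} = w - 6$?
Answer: $-45$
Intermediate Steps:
$V = 66$ ($V = 6 \cdot 11 = 66$)
$M{\left(w \right)} = -6 + w$ ($M{\left(w \right)} = w - 6 = -6 + w$)
$H = 27$ ($H = 45 + 9 \cdot 1 \left(1 + \left(-6 + 3\right)\right) = 45 + 9 \cdot 1 \left(1 - 3\right) = 45 + 9 \cdot 1 \left(-2\right) = 45 + 9 \left(-2\right) = 45 - 18 = 27$)
$d{\left(Z,f \right)} = 27 - Z$
$b{\left(U \right)} = U$
$- b{\left(V - d{\left(6,-4 \right)} \right)} = - (66 - \left(27 - 6\right)) = - (66 - 21) = \left(-1\right) 45 = -45$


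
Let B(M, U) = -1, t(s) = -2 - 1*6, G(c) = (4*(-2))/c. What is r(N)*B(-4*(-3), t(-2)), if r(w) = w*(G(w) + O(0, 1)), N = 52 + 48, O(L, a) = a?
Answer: -92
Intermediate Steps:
G(c) = -8/c
t(s) = -8 (t(s) = -2 - 6 = -8)
N = 100
r(w) = w*(1 - 8/w) (r(w) = w*(-8/w + 1) = w*(1 - 8/w))
r(N)*B(-4*(-3), t(-2)) = (-8 + 100)*(-1) = 92*(-1) = -92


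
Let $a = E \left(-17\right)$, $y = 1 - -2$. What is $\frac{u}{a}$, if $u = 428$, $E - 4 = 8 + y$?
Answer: $- \frac{428}{255} \approx -1.6784$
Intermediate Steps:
$y = 3$ ($y = 1 + 2 = 3$)
$E = 15$ ($E = 4 + \left(8 + 3\right) = 4 + 11 = 15$)
$a = -255$ ($a = 15 \left(-17\right) = -255$)
$\frac{u}{a} = \frac{428}{-255} = 428 \left(- \frac{1}{255}\right) = - \frac{428}{255}$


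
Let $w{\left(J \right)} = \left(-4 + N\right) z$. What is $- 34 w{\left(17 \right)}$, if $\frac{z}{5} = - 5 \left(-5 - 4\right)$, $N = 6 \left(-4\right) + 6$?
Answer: $168300$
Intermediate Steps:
$N = -18$ ($N = -24 + 6 = -18$)
$z = 225$ ($z = 5 \left(- 5 \left(-5 - 4\right)\right) = 5 \left(\left(-5\right) \left(-9\right)\right) = 5 \cdot 45 = 225$)
$w{\left(J \right)} = -4950$ ($w{\left(J \right)} = \left(-4 - 18\right) 225 = \left(-22\right) 225 = -4950$)
$- 34 w{\left(17 \right)} = \left(-34\right) \left(-4950\right) = 168300$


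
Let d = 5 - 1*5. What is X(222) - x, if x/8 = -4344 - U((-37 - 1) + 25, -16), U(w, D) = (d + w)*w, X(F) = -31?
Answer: 36073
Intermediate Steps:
d = 0 (d = 5 - 5 = 0)
U(w, D) = w**2 (U(w, D) = (0 + w)*w = w*w = w**2)
x = -36104 (x = 8*(-4344 - ((-37 - 1) + 25)**2) = 8*(-4344 - (-38 + 25)**2) = 8*(-4344 - 1*(-13)**2) = 8*(-4344 - 1*169) = 8*(-4344 - 169) = 8*(-4513) = -36104)
X(222) - x = -31 - 1*(-36104) = -31 + 36104 = 36073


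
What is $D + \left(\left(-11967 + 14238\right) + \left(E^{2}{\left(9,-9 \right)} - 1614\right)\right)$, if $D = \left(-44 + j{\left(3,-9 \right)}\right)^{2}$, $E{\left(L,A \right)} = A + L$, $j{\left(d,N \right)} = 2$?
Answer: $2421$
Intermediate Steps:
$D = 1764$ ($D = \left(-44 + 2\right)^{2} = \left(-42\right)^{2} = 1764$)
$D + \left(\left(-11967 + 14238\right) + \left(E^{2}{\left(9,-9 \right)} - 1614\right)\right) = 1764 + \left(\left(-11967 + 14238\right) + \left(\left(-9 + 9\right)^{2} - 1614\right)\right) = 1764 + \left(2271 - \left(1614 - 0^{2}\right)\right) = 1764 + \left(2271 + \left(0 - 1614\right)\right) = 1764 + \left(2271 - 1614\right) = 1764 + 657 = 2421$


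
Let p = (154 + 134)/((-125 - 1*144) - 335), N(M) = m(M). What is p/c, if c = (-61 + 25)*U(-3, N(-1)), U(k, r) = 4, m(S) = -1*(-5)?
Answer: 1/302 ≈ 0.0033113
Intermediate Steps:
m(S) = 5
N(M) = 5
c = -144 (c = (-61 + 25)*4 = -36*4 = -144)
p = -72/151 (p = 288/((-125 - 144) - 335) = 288/(-269 - 335) = 288/(-604) = 288*(-1/604) = -72/151 ≈ -0.47682)
p/c = -72/151/(-144) = -72/151*(-1/144) = 1/302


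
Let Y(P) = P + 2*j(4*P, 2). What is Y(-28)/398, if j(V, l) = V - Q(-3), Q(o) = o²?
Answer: -135/199 ≈ -0.67839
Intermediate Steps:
j(V, l) = -9 + V (j(V, l) = V - 1*(-3)² = V - 1*9 = V - 9 = -9 + V)
Y(P) = -18 + 9*P (Y(P) = P + 2*(-9 + 4*P) = P + (-18 + 8*P) = -18 + 9*P)
Y(-28)/398 = (-18 + 9*(-28))/398 = (-18 - 252)*(1/398) = -270*1/398 = -135/199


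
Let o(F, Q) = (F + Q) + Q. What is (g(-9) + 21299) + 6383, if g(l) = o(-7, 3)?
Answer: 27681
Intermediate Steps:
o(F, Q) = F + 2*Q
g(l) = -1 (g(l) = -7 + 2*3 = -7 + 6 = -1)
(g(-9) + 21299) + 6383 = (-1 + 21299) + 6383 = 21298 + 6383 = 27681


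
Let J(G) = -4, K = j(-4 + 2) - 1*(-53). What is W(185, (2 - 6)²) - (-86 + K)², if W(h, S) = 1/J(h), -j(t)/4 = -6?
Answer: -325/4 ≈ -81.250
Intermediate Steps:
j(t) = 24 (j(t) = -4*(-6) = 24)
K = 77 (K = 24 - 1*(-53) = 24 + 53 = 77)
W(h, S) = -¼ (W(h, S) = 1/(-4) = -¼)
W(185, (2 - 6)²) - (-86 + K)² = -¼ - (-86 + 77)² = -¼ - 1*(-9)² = -¼ - 1*81 = -¼ - 81 = -325/4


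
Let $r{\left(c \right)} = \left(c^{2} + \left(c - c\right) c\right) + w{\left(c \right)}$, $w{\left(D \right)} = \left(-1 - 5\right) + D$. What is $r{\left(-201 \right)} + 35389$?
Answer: $75583$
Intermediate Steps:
$w{\left(D \right)} = -6 + D$
$r{\left(c \right)} = -6 + c + c^{2}$ ($r{\left(c \right)} = \left(c^{2} + \left(c - c\right) c\right) + \left(-6 + c\right) = \left(c^{2} + 0 c\right) + \left(-6 + c\right) = \left(c^{2} + 0\right) + \left(-6 + c\right) = c^{2} + \left(-6 + c\right) = -6 + c + c^{2}$)
$r{\left(-201 \right)} + 35389 = \left(-6 - 201 + \left(-201\right)^{2}\right) + 35389 = \left(-6 - 201 + 40401\right) + 35389 = 40194 + 35389 = 75583$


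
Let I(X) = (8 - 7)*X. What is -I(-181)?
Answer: 181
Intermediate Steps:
I(X) = X (I(X) = 1*X = X)
-I(-181) = -1*(-181) = 181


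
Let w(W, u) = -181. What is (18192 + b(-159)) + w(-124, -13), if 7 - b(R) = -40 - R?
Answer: 17899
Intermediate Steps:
b(R) = 47 + R (b(R) = 7 - (-40 - R) = 7 + (40 + R) = 47 + R)
(18192 + b(-159)) + w(-124, -13) = (18192 + (47 - 159)) - 181 = (18192 - 112) - 181 = 18080 - 181 = 17899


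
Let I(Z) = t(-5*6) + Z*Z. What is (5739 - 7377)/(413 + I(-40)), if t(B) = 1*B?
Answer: -546/661 ≈ -0.82602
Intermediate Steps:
t(B) = B
I(Z) = -30 + Z² (I(Z) = -5*6 + Z*Z = -30 + Z²)
(5739 - 7377)/(413 + I(-40)) = (5739 - 7377)/(413 + (-30 + (-40)²)) = -1638/(413 + (-30 + 1600)) = -1638/(413 + 1570) = -1638/1983 = -1638*1/1983 = -546/661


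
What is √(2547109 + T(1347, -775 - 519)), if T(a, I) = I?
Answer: √2545815 ≈ 1595.6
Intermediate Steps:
√(2547109 + T(1347, -775 - 519)) = √(2547109 + (-775 - 519)) = √(2547109 - 1294) = √2545815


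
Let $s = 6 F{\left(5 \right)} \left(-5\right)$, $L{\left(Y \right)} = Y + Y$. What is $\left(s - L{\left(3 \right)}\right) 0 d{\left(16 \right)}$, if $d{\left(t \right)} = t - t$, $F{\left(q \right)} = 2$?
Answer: $0$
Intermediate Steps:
$L{\left(Y \right)} = 2 Y$
$d{\left(t \right)} = 0$
$s = -60$ ($s = 6 \cdot 2 \left(-5\right) = 12 \left(-5\right) = -60$)
$\left(s - L{\left(3 \right)}\right) 0 d{\left(16 \right)} = \left(-60 - 2 \cdot 3\right) 0 \cdot 0 = \left(-60 - 6\right) 0 \cdot 0 = \left(-66\right) 0 \cdot 0 = 0 \cdot 0 = 0$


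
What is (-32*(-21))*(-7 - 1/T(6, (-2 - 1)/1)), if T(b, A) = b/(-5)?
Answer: -4144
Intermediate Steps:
T(b, A) = -b/5 (T(b, A) = b*(-⅕) = -b/5)
(-32*(-21))*(-7 - 1/T(6, (-2 - 1)/1)) = (-32*(-21))*(-7 - 1/((-⅕*6))) = 672*(-7 - 1/(-6/5)) = 672*(-7 - 1*(-⅚)) = 672*(-7 + ⅚) = 672*(-37/6) = -4144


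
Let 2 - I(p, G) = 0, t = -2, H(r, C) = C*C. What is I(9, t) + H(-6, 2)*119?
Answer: 478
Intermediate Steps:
H(r, C) = C**2
I(p, G) = 2 (I(p, G) = 2 - 1*0 = 2 + 0 = 2)
I(9, t) + H(-6, 2)*119 = 2 + 2**2*119 = 2 + 4*119 = 2 + 476 = 478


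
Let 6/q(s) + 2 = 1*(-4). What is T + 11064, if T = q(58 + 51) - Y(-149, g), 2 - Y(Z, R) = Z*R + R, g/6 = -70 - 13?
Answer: 84765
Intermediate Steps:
g = -498 (g = 6*(-70 - 13) = 6*(-83) = -498)
Y(Z, R) = 2 - R - R*Z (Y(Z, R) = 2 - (Z*R + R) = 2 - (R*Z + R) = 2 - (R + R*Z) = 2 + (-R - R*Z) = 2 - R - R*Z)
q(s) = -1 (q(s) = 6/(-2 + 1*(-4)) = 6/(-2 - 4) = 6/(-6) = 6*(-1/6) = -1)
T = 73701 (T = -1 - (2 - 1*(-498) - 1*(-498)*(-149)) = -1 - (2 + 498 - 74202) = -1 - 1*(-73702) = -1 + 73702 = 73701)
T + 11064 = 73701 + 11064 = 84765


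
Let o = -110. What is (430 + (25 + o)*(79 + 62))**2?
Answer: 133518025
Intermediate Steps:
(430 + (25 + o)*(79 + 62))**2 = (430 + (25 - 110)*(79 + 62))**2 = (430 - 85*141)**2 = (430 - 11985)**2 = (-11555)**2 = 133518025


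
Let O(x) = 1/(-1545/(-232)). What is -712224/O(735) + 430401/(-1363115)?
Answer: -187494108911529/39530335 ≈ -4.7430e+6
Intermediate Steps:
O(x) = 232/1545 (O(x) = 1/(-1545*(-1/232)) = 1/(1545/232) = 232/1545)
-712224/O(735) + 430401/(-1363115) = -712224/232/1545 + 430401/(-1363115) = -712224*1545/232 + 430401*(-1/1363115) = -137548260/29 - 430401/1363115 = -187494108911529/39530335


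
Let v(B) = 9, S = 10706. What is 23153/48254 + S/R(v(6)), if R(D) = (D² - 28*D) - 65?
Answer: -63892902/1423493 ≈ -44.885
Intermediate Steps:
R(D) = -65 + D² - 28*D
23153/48254 + S/R(v(6)) = 23153/48254 + 10706/(-65 + 9² - 28*9) = 23153*(1/48254) + 10706/(-65 + 81 - 252) = 23153/48254 + 10706/(-236) = 23153/48254 + 10706*(-1/236) = 23153/48254 - 5353/118 = -63892902/1423493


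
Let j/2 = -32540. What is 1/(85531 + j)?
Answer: 1/20451 ≈ 4.8897e-5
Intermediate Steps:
j = -65080 (j = 2*(-32540) = -65080)
1/(85531 + j) = 1/(85531 - 65080) = 1/20451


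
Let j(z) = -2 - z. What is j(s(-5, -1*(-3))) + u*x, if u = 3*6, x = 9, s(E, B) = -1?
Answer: 161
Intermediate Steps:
u = 18
j(s(-5, -1*(-3))) + u*x = (-2 - 1*(-1)) + 18*9 = (-2 + 1) + 162 = -1 + 162 = 161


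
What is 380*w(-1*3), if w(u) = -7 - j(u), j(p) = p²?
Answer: -6080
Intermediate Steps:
w(u) = -7 - u²
380*w(-1*3) = 380*(-7 - (-1*3)²) = 380*(-7 - 1*(-3)²) = 380*(-7 - 1*9) = 380*(-7 - 9) = 380*(-16) = -6080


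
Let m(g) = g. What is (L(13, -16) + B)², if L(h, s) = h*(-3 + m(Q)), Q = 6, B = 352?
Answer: 152881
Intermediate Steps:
L(h, s) = 3*h (L(h, s) = h*(-3 + 6) = h*3 = 3*h)
(L(13, -16) + B)² = (3*13 + 352)² = (39 + 352)² = 391² = 152881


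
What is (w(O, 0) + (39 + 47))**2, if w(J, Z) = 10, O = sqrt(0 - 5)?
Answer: 9216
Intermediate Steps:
O = I*sqrt(5) (O = sqrt(-5) = I*sqrt(5) ≈ 2.2361*I)
(w(O, 0) + (39 + 47))**2 = (10 + (39 + 47))**2 = (10 + 86)**2 = 96**2 = 9216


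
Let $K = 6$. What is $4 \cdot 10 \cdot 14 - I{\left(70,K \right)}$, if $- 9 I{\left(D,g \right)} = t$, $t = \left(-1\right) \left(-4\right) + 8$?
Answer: $\frac{1684}{3} \approx 561.33$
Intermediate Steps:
$t = 12$ ($t = 4 + 8 = 12$)
$I{\left(D,g \right)} = - \frac{4}{3}$ ($I{\left(D,g \right)} = \left(- \frac{1}{9}\right) 12 = - \frac{4}{3}$)
$4 \cdot 10 \cdot 14 - I{\left(70,K \right)} = 4 \cdot 10 \cdot 14 - - \frac{4}{3} = 40 \cdot 14 + \frac{4}{3} = 560 + \frac{4}{3} = \frac{1684}{3}$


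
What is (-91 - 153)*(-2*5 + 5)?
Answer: 1220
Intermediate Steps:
(-91 - 153)*(-2*5 + 5) = -244*(-10 + 5) = -244*(-5) = 1220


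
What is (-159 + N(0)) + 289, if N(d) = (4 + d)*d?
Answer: 130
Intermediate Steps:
N(d) = d*(4 + d)
(-159 + N(0)) + 289 = (-159 + 0*(4 + 0)) + 289 = (-159 + 0*4) + 289 = (-159 + 0) + 289 = -159 + 289 = 130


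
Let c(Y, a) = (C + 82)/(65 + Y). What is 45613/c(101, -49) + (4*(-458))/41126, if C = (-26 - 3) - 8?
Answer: 155698018534/925335 ≈ 1.6826e+5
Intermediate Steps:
C = -37 (C = -29 - 8 = -37)
c(Y, a) = 45/(65 + Y) (c(Y, a) = (-37 + 82)/(65 + Y) = 45/(65 + Y))
45613/c(101, -49) + (4*(-458))/41126 = 45613/((45/(65 + 101))) + (4*(-458))/41126 = 45613/((45/166)) - 1832*1/41126 = 45613/((45*(1/166))) - 916/20563 = 45613/(45/166) - 916/20563 = 45613*(166/45) - 916/20563 = 7571758/45 - 916/20563 = 155698018534/925335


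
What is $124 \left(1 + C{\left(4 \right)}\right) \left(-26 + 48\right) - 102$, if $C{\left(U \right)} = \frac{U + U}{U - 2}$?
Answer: $13538$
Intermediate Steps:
$C{\left(U \right)} = \frac{2 U}{-2 + U}$
$124 \left(1 + C{\left(4 \right)}\right) \left(-26 + 48\right) - 102 = 124 \left(1 + 2 \cdot 4 \frac{1}{-2 + 4}\right) \left(-26 + 48\right) - 102 = 124 \left(1 + 2 \cdot 4 \cdot \frac{1}{2}\right) 22 - 102 = 124 \left(1 + 4\right) 22 - 102 = 124 \cdot 5 \cdot 22 - 102 = 124 \cdot 110 - 102 = 13640 - 102 = 13538$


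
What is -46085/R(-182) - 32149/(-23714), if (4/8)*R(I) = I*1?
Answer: 42483151/331996 ≈ 127.96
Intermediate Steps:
R(I) = 2*I (R(I) = 2*(I*1) = 2*I)
-46085/R(-182) - 32149/(-23714) = -46085/(2*(-182)) - 32149/(-23714) = -46085/(-364) - 32149*(-1/23714) = -46085*(-1/364) + 32149/23714 = 3545/28 + 32149/23714 = 42483151/331996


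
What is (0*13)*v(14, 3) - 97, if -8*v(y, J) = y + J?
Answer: -97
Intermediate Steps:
v(y, J) = -J/8 - y/8 (v(y, J) = -(y + J)/8 = -(J + y)/8 = -J/8 - y/8)
(0*13)*v(14, 3) - 97 = (0*13)*(-⅛*3 - ⅛*14) - 97 = 0*(-3/8 - 7/4) - 97 = 0*(-17/8) - 97 = 0 - 97 = -97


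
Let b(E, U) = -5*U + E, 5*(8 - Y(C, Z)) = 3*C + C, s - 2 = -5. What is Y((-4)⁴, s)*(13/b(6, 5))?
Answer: 12792/95 ≈ 134.65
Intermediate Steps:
s = -3 (s = 2 - 5 = -3)
Y(C, Z) = 8 - 4*C/5 (Y(C, Z) = 8 - (3*C + C)/5 = 8 - 4*C/5)
b(E, U) = E - 5*U
Y((-4)⁴, s)*(13/b(6, 5)) = (8 - ⅘*(-4)⁴)*(13/(6 - 5*5)) = (8 - ⅘*256)*(13/(6 - 25)) = (8 - 1024/5)*(13/(-19)) = -12792*(-1)/(5*19) = -984/5*(-13/19) = 12792/95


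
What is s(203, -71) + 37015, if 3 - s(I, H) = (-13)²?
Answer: 36849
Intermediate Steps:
s(I, H) = -166 (s(I, H) = 3 - 1*(-13)² = 3 - 1*169 = 3 - 169 = -166)
s(203, -71) + 37015 = -166 + 37015 = 36849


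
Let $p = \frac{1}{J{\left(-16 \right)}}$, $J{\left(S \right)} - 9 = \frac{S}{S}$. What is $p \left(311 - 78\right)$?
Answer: $\frac{233}{10} \approx 23.3$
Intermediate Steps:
$J{\left(S \right)} = 10$ ($J{\left(S \right)} = 9 + \frac{S}{S} = 9 + 1 = 10$)
$p = \frac{1}{10} \approx 0.1$
$p \left(311 - 78\right) = \frac{311 - 78}{10} = \frac{1}{10} \cdot 233 = \frac{233}{10}$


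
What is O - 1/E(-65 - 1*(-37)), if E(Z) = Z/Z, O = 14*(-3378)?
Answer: -47293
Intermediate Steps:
O = -47292
E(Z) = 1
O - 1/E(-65 - 1*(-37)) = -47292 - 1/1 = -47292 - 1*1 = -47292 - 1 = -47293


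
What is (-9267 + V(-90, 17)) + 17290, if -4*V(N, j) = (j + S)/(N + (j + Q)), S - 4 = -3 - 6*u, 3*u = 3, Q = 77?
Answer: 32089/4 ≈ 8022.3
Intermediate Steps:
u = 1 (u = (⅓)*3 = 1)
S = -5 (S = 4 + (-3 - 6*1) = 4 + (-3 - 6) = 4 - 9 = -5)
V(N, j) = -(-5 + j)/(4*(77 + N + j)) (V(N, j) = -(j - 5)/(4*(N + (j + 77))) = -(-5 + j)/(4*(N + (77 + j))) = -(-5 + j)/(4*(77 + N + j)))
(-9267 + V(-90, 17)) + 17290 = (-9267 + (5 - 1*17)/(4*(77 - 90 + 17))) + 17290 = (-9267 + (¼)*(5 - 17)/4) + 17290 = (-9267 + (¼)*(¼)*(-12)) + 17290 = (-9267 - ¾) + 17290 = -37071/4 + 17290 = 32089/4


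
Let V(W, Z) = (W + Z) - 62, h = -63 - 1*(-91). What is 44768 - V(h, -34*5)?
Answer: 44972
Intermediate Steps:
h = 28 (h = -63 + 91 = 28)
V(W, Z) = -62 + W + Z
44768 - V(h, -34*5) = 44768 - (-62 + 28 - 34*5) = 44768 - (-62 + 28 - 170) = 44768 - 1*(-204) = 44768 + 204 = 44972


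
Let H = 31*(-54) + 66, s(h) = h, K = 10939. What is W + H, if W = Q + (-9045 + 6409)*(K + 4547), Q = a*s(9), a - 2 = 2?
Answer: -40822668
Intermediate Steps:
a = 4 (a = 2 + 2 = 4)
Q = 36 (Q = 4*9 = 36)
H = -1608 (H = -1674 + 66 = -1608)
W = -40821060 (W = 36 + (-9045 + 6409)*(10939 + 4547) = 36 - 2636*15486 = 36 - 40821096 = -40821060)
W + H = -40821060 - 1608 = -40822668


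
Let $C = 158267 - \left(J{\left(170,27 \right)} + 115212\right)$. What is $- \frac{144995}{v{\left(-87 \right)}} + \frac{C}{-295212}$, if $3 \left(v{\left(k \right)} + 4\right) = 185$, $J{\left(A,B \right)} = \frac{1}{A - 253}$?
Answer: $- \frac{5329439973989}{2119474554} \approx -2514.5$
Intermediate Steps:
$J{\left(A,B \right)} = \frac{1}{-253 + A}$
$v{\left(k \right)} = \frac{173}{3}$ ($v{\left(k \right)} = -4 + \frac{1}{3} \cdot 185 = -4 + \frac{185}{3} = \frac{173}{3}$)
$C = \frac{3573566}{83}$ ($C = 158267 - \left(\frac{1}{-253 + 170} + 115212\right) = 158267 - \left(\frac{1}{-83} + 115212\right) = 158267 - \left(- \frac{1}{83} + 115212\right) = 158267 - \frac{9562595}{83} = \frac{3573566}{83} \approx 43055.0$)
$- \frac{144995}{v{\left(-87 \right)}} + \frac{C}{-295212} = - \frac{144995}{\frac{173}{3}} + \frac{3573566}{83 \left(-295212\right)} = \left(-144995\right) \frac{3}{173} + \frac{3573566}{83} \left(- \frac{1}{295212}\right) = - \frac{434985}{173} - \frac{1786783}{12251298} = - \frac{5329439973989}{2119474554}$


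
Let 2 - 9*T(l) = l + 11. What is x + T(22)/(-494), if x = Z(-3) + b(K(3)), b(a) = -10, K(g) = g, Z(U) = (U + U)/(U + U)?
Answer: -39983/4446 ≈ -8.9930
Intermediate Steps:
Z(U) = 1 (Z(U) = (2*U)/((2*U)) = (2*U)*(1/(2*U)) = 1)
T(l) = -1 - l/9 (T(l) = 2/9 - (l + 11)/9 = 2/9 - (11 + l)/9 = 2/9 + (-11/9 - l/9) = -1 - l/9)
x = -9 (x = 1 - 10 = -9)
x + T(22)/(-494) = -9 + (-1 - ⅑*22)/(-494) = -9 + (-1 - 22/9)*(-1/494) = -9 - 31/9*(-1/494) = -9 + 31/4446 = -39983/4446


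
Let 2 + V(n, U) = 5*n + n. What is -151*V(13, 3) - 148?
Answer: -11624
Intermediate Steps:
V(n, U) = -2 + 6*n (V(n, U) = -2 + (5*n + n) = -2 + 6*n)
-151*V(13, 3) - 148 = -151*(-2 + 6*13) - 148 = -151*(-2 + 78) - 148 = -151*76 - 148 = -11476 - 148 = -11624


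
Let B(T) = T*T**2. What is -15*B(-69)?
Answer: 4927635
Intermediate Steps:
B(T) = T**3
-15*B(-69) = -15*(-69)**3 = -15*(-328509) = 4927635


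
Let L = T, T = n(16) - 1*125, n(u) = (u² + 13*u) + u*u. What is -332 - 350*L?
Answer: -208582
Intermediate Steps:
n(u) = 2*u² + 13*u (n(u) = (u² + 13*u) + u² = 2*u² + 13*u)
T = 595 (T = 16*(13 + 2*16) - 1*125 = 16*(13 + 32) - 125 = 16*45 - 125 = 720 - 125 = 595)
L = 595
-332 - 350*L = -332 - 350*595 = -332 - 208250 = -208582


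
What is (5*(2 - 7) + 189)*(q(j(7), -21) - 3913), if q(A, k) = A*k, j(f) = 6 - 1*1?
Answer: -658952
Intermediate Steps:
j(f) = 5 (j(f) = 6 - 1 = 5)
(5*(2 - 7) + 189)*(q(j(7), -21) - 3913) = (5*(2 - 7) + 189)*(5*(-21) - 3913) = (5*(-5) + 189)*(-105 - 3913) = (-25 + 189)*(-4018) = 164*(-4018) = -658952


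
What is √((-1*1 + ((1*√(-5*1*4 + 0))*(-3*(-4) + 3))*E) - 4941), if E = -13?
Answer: √(-4942 - 390*I*√5) ≈ 6.1787 - 70.57*I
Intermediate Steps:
√((-1*1 + ((1*√(-5*1*4 + 0))*(-3*(-4) + 3))*E) - 4941) = √((-1*1 + ((1*√(-5*1*4 + 0))*(-3*(-4) + 3))*(-13)) - 4941) = √((-1 + ((1*√(-5*4 + 0))*(12 + 3))*(-13)) - 4941) = √((-1 + ((1*√(-20 + 0))*15)*(-13)) - 4941) = √((-1 + ((1*√(-20))*15)*(-13)) - 4941) = √((-1 + ((1*(2*I*√5))*15)*(-13)) - 4941) = √((-1 + ((2*I*√5)*15)*(-13)) - 4941) = √((-1 + (30*I*√5)*(-13)) - 4941) = √((-1 - 390*I*√5) - 4941) = √(-4942 - 390*I*√5)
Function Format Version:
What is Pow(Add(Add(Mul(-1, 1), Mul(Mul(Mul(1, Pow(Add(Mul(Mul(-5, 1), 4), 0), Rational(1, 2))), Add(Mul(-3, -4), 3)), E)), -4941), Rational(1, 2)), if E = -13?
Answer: Pow(Add(-4942, Mul(-390, I, Pow(5, Rational(1, 2)))), Rational(1, 2)) ≈ Add(6.1787, Mul(-70.570, I))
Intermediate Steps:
Pow(Add(Add(Mul(-1, 1), Mul(Mul(Mul(1, Pow(Add(Mul(Mul(-5, 1), 4), 0), Rational(1, 2))), Add(Mul(-3, -4), 3)), E)), -4941), Rational(1, 2)) = Pow(Add(Add(Mul(-1, 1), Mul(Mul(Mul(1, Pow(Add(Mul(Mul(-5, 1), 4), 0), Rational(1, 2))), Add(Mul(-3, -4), 3)), -13)), -4941), Rational(1, 2)) = Pow(Add(Add(-1, Mul(Mul(Mul(1, Pow(Add(Mul(-5, 4), 0), Rational(1, 2))), Add(12, 3)), -13)), -4941), Rational(1, 2)) = Pow(Add(Add(-1, Mul(Mul(Mul(1, Pow(Add(-20, 0), Rational(1, 2))), 15), -13)), -4941), Rational(1, 2)) = Pow(Add(Add(-1, Mul(Mul(Mul(1, Pow(-20, Rational(1, 2))), 15), -13)), -4941), Rational(1, 2)) = Pow(Add(Add(-1, Mul(Mul(Mul(1, Mul(2, I, Pow(5, Rational(1, 2)))), 15), -13)), -4941), Rational(1, 2)) = Pow(Add(Add(-1, Mul(Mul(Mul(2, I, Pow(5, Rational(1, 2))), 15), -13)), -4941), Rational(1, 2)) = Pow(Add(Add(-1, Mul(Mul(30, I, Pow(5, Rational(1, 2))), -13)), -4941), Rational(1, 2)) = Pow(Add(Add(-1, Mul(-390, I, Pow(5, Rational(1, 2)))), -4941), Rational(1, 2)) = Pow(Add(-4942, Mul(-390, I, Pow(5, Rational(1, 2)))), Rational(1, 2))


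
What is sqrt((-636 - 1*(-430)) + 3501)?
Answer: sqrt(3295) ≈ 57.402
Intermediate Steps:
sqrt((-636 - 1*(-430)) + 3501) = sqrt((-636 + 430) + 3501) = sqrt(-206 + 3501) = sqrt(3295)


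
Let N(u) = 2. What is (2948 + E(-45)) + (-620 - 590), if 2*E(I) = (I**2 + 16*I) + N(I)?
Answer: 4783/2 ≈ 2391.5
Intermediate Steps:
E(I) = 1 + I**2/2 + 8*I (E(I) = ((I**2 + 16*I) + 2)/2 = (2 + I**2 + 16*I)/2 = 1 + I**2/2 + 8*I)
(2948 + E(-45)) + (-620 - 590) = (2948 + (1 + (1/2)*(-45)**2 + 8*(-45))) + (-620 - 590) = (2948 + (1 + (1/2)*2025 - 360)) - 1210 = (2948 + (1 + 2025/2 - 360)) - 1210 = (2948 + 1307/2) - 1210 = 7203/2 - 1210 = 4783/2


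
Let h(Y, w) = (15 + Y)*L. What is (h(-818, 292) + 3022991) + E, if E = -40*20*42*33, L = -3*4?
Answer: 1923827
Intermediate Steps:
L = -12
h(Y, w) = -180 - 12*Y (h(Y, w) = (15 + Y)*(-12) = -180 - 12*Y)
E = -1108800 (E = -33600*33 = -40*27720 = -1108800)
(h(-818, 292) + 3022991) + E = ((-180 - 12*(-818)) + 3022991) - 1108800 = ((-180 + 9816) + 3022991) - 1108800 = (9636 + 3022991) - 1108800 = 3032627 - 1108800 = 1923827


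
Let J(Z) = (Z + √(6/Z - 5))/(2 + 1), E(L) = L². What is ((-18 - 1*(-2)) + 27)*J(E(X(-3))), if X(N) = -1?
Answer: 22/3 ≈ 7.3333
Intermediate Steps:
J(Z) = Z/3 + √(-5 + 6/Z)/3 (J(Z) = (Z + √(-5 + 6/Z))/3 = (Z + √(-5 + 6/Z))*(⅓) = Z/3 + √(-5 + 6/Z)/3)
((-18 - 1*(-2)) + 27)*J(E(X(-3))) = ((-18 - 1*(-2)) + 27)*((⅓)*(-1)² + √((6 - 5*(-1)²)/((-1)²))/3) = ((-18 + 2) + 27)*((⅓)*1 + √((6 - 5*1)/1)/3) = (-16 + 27)*(⅓ + √(1*(6 - 5))/3) = 11*(⅓ + √(1*1)/3) = 11*(⅓ + √1/3) = 11*(⅓ + (⅓)*1) = 11*(⅓ + ⅓) = 11*(⅔) = 22/3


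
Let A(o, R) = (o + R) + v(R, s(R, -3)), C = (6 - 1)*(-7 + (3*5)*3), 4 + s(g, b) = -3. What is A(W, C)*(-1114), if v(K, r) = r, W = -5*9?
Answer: -153732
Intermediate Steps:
s(g, b) = -7 (s(g, b) = -4 - 3 = -7)
W = -45
C = 190 (C = 5*(-7 + 15*3) = 5*(-7 + 45) = 5*38 = 190)
A(o, R) = -7 + R + o (A(o, R) = (o + R) - 7 = (R + o) - 7 = -7 + R + o)
A(W, C)*(-1114) = (-7 + 190 - 45)*(-1114) = 138*(-1114) = -153732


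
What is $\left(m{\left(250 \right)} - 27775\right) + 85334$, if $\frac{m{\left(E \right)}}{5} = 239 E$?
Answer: $356309$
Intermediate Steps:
$m{\left(E \right)} = 1195 E$ ($m{\left(E \right)} = 5 \cdot 239 E = 1195 E$)
$\left(m{\left(250 \right)} - 27775\right) + 85334 = \left(1195 \cdot 250 - 27775\right) + 85334 = \left(298750 - 27775\right) + 85334 = 270975 + 85334 = 356309$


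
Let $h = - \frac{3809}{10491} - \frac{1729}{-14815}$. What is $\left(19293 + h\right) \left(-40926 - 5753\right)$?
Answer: $- \frac{10766906771216567}{11955705} \approx -9.0057 \cdot 10^{8}$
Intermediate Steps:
$h = - \frac{2945492}{11955705}$ ($h = \left(-3809\right) \frac{1}{10491} - - \frac{1729}{14815} = - \frac{293}{807} + \frac{1729}{14815} = - \frac{2945492}{11955705} \approx -0.24637$)
$\left(19293 + h\right) \left(-40926 - 5753\right) = \left(19293 - \frac{2945492}{11955705}\right) \left(-40926 - 5753\right) = \frac{230658471073}{11955705} \left(-46679\right) = - \frac{10766906771216567}{11955705}$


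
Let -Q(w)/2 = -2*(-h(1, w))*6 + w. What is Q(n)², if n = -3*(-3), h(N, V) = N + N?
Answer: 4356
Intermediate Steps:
h(N, V) = 2*N
n = 9
Q(w) = -48 - 2*w (Q(w) = -2*(-2*(-2)*6 + w) = -2*(-2*(-1*2)*6 + w) = -2*(-(-4)*6 + w) = -2*(-2*(-12) + w) = -2*(24 + w) = -48 - 2*w)
Q(n)² = (-48 - 2*9)² = (-48 - 18)² = (-66)² = 4356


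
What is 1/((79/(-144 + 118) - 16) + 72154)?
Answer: 26/1875509 ≈ 1.3863e-5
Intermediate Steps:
1/((79/(-144 + 118) - 16) + 72154) = 1/((79/(-26) - 16) + 72154) = 1/((-1/26*79 - 16) + 72154) = 1/((-79/26 - 16) + 72154) = 1/(-495/26 + 72154) = 1/(1875509/26) = 26/1875509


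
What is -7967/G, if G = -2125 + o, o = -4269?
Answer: 7967/6394 ≈ 1.2460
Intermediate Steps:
G = -6394 (G = -2125 - 4269 = -6394)
-7967/G = -7967/(-6394) = -7967*(-1/6394) = 7967/6394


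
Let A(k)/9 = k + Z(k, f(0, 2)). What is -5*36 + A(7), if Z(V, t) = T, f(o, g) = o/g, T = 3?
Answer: -90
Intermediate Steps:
Z(V, t) = 3
A(k) = 27 + 9*k (A(k) = 9*(k + 3) = 9*(3 + k) = 27 + 9*k)
-5*36 + A(7) = -5*36 + (27 + 9*7) = -180 + (27 + 63) = -180 + 90 = -90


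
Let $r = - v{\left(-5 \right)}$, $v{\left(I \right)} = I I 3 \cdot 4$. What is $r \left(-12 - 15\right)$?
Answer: $8100$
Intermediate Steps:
$v{\left(I \right)} = 12 I^{2}$ ($v{\left(I \right)} = I^{2} \cdot 12 = 12 I^{2}$)
$r = -300$ ($r = - 12 \left(-5\right)^{2} = - 12 \cdot 25 = \left(-1\right) 300 = -300$)
$r \left(-12 - 15\right) = - 300 \left(-12 - 15\right) = \left(-300\right) \left(-27\right) = 8100$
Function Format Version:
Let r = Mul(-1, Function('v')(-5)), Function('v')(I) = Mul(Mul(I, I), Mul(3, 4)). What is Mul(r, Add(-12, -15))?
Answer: 8100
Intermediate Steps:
Function('v')(I) = Mul(12, Pow(I, 2)) (Function('v')(I) = Mul(Pow(I, 2), 12) = Mul(12, Pow(I, 2)))
r = -300 (r = Mul(-1, Mul(12, Pow(-5, 2))) = Mul(-1, Mul(12, 25)) = Mul(-1, 300) = -300)
Mul(r, Add(-12, -15)) = Mul(-300, Add(-12, -15)) = Mul(-300, -27) = 8100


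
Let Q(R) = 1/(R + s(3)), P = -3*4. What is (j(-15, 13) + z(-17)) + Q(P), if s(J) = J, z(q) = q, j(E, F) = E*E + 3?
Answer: 1898/9 ≈ 210.89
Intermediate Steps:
j(E, F) = 3 + E² (j(E, F) = E² + 3 = 3 + E²)
P = -12
Q(R) = 1/(3 + R) (Q(R) = 1/(R + 3) = 1/(3 + R))
(j(-15, 13) + z(-17)) + Q(P) = ((3 + (-15)²) - 17) + 1/(3 - 12) = ((3 + 225) - 17) + 1/(-9) = (228 - 17) - ⅑ = 211 - ⅑ = 1898/9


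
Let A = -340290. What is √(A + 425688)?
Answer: √85398 ≈ 292.23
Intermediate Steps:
√(A + 425688) = √(-340290 + 425688) = √85398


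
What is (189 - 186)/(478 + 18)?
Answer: 3/496 ≈ 0.0060484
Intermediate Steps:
(189 - 186)/(478 + 18) = 3/496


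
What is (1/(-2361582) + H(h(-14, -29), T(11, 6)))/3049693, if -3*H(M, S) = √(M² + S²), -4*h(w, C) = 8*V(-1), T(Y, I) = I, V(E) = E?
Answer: -1/7202100094326 - 2*√10/9149079 ≈ -6.9128e-7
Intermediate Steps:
h(w, C) = 2 (h(w, C) = -2*(-1) = -¼*(-8) = 2)
H(M, S) = -√(M² + S²)/3
(1/(-2361582) + H(h(-14, -29), T(11, 6)))/3049693 = (1/(-2361582) - √(2² + 6²)/3)/3049693 = (-1/2361582 - √(4 + 36)/3)*(1/3049693) = (-1/2361582 - 2*√10/3)*(1/3049693) = -1/7202100094326 - 2*√10/9149079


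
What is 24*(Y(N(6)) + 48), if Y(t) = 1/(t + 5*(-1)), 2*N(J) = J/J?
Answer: 3440/3 ≈ 1146.7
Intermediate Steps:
N(J) = ½ (N(J) = (J/J)/2 = (½)*1 = ½)
Y(t) = 1/(-5 + t) (Y(t) = 1/(t - 5) = 1/(-5 + t))
24*(Y(N(6)) + 48) = 24*(1/(-5 + ½) + 48) = 24*(1/(-9/2) + 48) = 24*(-2/9 + 48) = 24*(430/9) = 3440/3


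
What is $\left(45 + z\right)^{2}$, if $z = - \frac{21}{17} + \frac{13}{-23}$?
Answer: $\frac{285305881}{152881} \approx 1866.2$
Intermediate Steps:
$z = - \frac{704}{391}$ ($z = \left(-21\right) \frac{1}{17} + 13 \left(- \frac{1}{23}\right) = - \frac{21}{17} - \frac{13}{23} = - \frac{704}{391} \approx -1.8005$)
$\left(45 + z\right)^{2} = \left(45 - \frac{704}{391}\right)^{2} = \left(\frac{16891}{391}\right)^{2} = \frac{285305881}{152881}$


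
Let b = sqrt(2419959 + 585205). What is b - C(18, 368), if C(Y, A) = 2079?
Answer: -2079 + 2*sqrt(751291) ≈ -345.46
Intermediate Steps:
b = 2*sqrt(751291) (b = sqrt(3005164) = 2*sqrt(751291) ≈ 1733.5)
b - C(18, 368) = 2*sqrt(751291) - 1*2079 = 2*sqrt(751291) - 2079 = -2079 + 2*sqrt(751291)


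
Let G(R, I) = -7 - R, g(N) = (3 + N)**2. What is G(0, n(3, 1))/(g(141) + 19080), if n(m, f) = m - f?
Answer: -1/5688 ≈ -0.00017581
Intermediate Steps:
G(0, n(3, 1))/(g(141) + 19080) = (-7 - 1*0)/((3 + 141)**2 + 19080) = (-7 + 0)/(144**2 + 19080) = -7/(20736 + 19080) = -7/39816 = (1/39816)*(-7) = -1/5688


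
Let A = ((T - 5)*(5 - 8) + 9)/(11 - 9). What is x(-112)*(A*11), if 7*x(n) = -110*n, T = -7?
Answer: 435600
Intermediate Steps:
x(n) = -110*n/7 (x(n) = (-110*n)/7 = -110*n/7)
A = 45/2 (A = ((-7 - 5)*(5 - 8) + 9)/(11 - 9) = (-12*(-3) + 9)/2 = (36 + 9)*(½) = 45*(½) = 45/2 ≈ 22.500)
x(-112)*(A*11) = (-110/7*(-112))*((45/2)*11) = 1760*(495/2) = 435600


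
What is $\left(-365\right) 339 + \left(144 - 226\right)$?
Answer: $-123817$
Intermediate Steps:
$\left(-365\right) 339 + \left(144 - 226\right) = -123735 - 82 = -123817$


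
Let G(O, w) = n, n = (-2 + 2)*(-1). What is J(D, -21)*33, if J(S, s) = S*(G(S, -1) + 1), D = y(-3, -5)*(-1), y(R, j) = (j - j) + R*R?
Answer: -297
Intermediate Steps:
n = 0 (n = 0*(-1) = 0)
y(R, j) = R**2 (y(R, j) = 0 + R**2 = R**2)
G(O, w) = 0
D = -9 (D = (-3)**2*(-1) = 9*(-1) = -9)
J(S, s) = S (J(S, s) = S*(0 + 1) = S*1 = S)
J(D, -21)*33 = -9*33 = -297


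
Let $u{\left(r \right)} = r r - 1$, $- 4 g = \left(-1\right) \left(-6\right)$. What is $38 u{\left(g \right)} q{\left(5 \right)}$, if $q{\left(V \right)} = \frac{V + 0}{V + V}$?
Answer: $\frac{95}{4} \approx 23.75$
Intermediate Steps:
$q{\left(V \right)} = \frac{1}{2}$ ($q{\left(V \right)} = \frac{V}{2 V} = V \frac{1}{2 V} = \frac{1}{2}$)
$g = - \frac{3}{2}$ ($g = - \frac{\left(-1\right) \left(-6\right)}{4} = \left(- \frac{1}{4}\right) 6 = - \frac{3}{2} \approx -1.5$)
$u{\left(r \right)} = -1 + r^{2}$ ($u{\left(r \right)} = r^{2} - 1 = -1 + r^{2}$)
$38 u{\left(g \right)} q{\left(5 \right)} = 38 \left(-1 + \left(- \frac{3}{2}\right)^{2}\right) \frac{1}{2} = 38 \left(-1 + \frac{9}{4}\right) \frac{1}{2} = 38 \cdot \frac{5}{4} \cdot \frac{1}{2} = \frac{95}{2} \cdot \frac{1}{2} = \frac{95}{4}$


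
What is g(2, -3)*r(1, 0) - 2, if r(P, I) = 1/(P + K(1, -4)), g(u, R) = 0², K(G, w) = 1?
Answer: -2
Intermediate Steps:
g(u, R) = 0
r(P, I) = 1/(1 + P) (r(P, I) = 1/(P + 1) = 1/(1 + P))
g(2, -3)*r(1, 0) - 2 = 0/(1 + 1) - 2 = 0/2 - 2 = 0*(½) - 2 = 0 - 2 = -2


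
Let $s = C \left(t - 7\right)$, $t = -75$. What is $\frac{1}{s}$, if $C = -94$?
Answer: $\frac{1}{7708} \approx 0.00012974$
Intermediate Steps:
$s = 7708$ ($s = - 94 \left(-75 - 7\right) = \left(-94\right) \left(-82\right) = 7708$)
$\frac{1}{s} = \frac{1}{7708}$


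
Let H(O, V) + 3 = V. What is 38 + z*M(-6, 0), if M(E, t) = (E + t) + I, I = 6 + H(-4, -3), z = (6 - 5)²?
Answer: 32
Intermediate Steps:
z = 1 (z = 1² = 1)
H(O, V) = -3 + V
I = 0 (I = 6 + (-3 - 3) = 6 - 6 = 0)
M(E, t) = E + t (M(E, t) = (E + t) + 0 = E + t)
38 + z*M(-6, 0) = 38 + 1*(-6 + 0) = 38 + 1*(-6) = 38 - 6 = 32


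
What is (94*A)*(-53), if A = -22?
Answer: 109604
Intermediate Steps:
(94*A)*(-53) = (94*(-22))*(-53) = -2068*(-53) = 109604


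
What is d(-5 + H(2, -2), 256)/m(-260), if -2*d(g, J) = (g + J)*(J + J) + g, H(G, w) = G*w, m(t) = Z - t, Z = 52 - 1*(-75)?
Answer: -126455/774 ≈ -163.38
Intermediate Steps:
Z = 127 (Z = 52 + 75 = 127)
m(t) = 127 - t
d(g, J) = -g/2 - J*(J + g) (d(g, J) = -((g + J)*(J + J) + g)/2 = -((J + g)*(2*J) + g)/2 = -(2*J*(J + g) + g)/2 = -(g + 2*J*(J + g))/2 = -g/2 - J*(J + g))
d(-5 + H(2, -2), 256)/m(-260) = (-1*256**2 - (-5 + 2*(-2))/2 - 1*256*(-5 + 2*(-2)))/(127 - 1*(-260)) = (-1*65536 - (-5 - 4)/2 - 1*256*(-5 - 4))/(127 + 260) = (-65536 - 1/2*(-9) - 1*256*(-9))/387 = (-65536 + 9/2 + 2304)*(1/387) = -126455/2*1/387 = -126455/774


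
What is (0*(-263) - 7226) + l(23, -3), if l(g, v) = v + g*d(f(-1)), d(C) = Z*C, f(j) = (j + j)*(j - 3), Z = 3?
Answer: -6677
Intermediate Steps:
f(j) = 2*j*(-3 + j) (f(j) = (2*j)*(-3 + j) = 2*j*(-3 + j))
d(C) = 3*C
l(g, v) = v + 24*g (l(g, v) = v + g*(3*(2*(-1)*(-3 - 1))) = v + g*(3*(2*(-1)*(-4))) = v + g*(3*8) = v + g*24 = v + 24*g)
(0*(-263) - 7226) + l(23, -3) = (0*(-263) - 7226) + (-3 + 24*23) = (0 - 7226) + (-3 + 552) = -7226 + 549 = -6677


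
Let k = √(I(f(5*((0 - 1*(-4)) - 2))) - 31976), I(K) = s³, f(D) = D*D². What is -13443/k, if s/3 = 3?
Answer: 13443*I*√31247/31247 ≈ 76.049*I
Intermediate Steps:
s = 9 (s = 3*3 = 9)
f(D) = D³
I(K) = 729 (I(K) = 9³ = 729)
k = I*√31247 (k = √(729 - 31976) = √(-31247) = I*√31247 ≈ 176.77*I)
-13443/k = -13443*(-I*√31247/31247) = -(-13443)*I*√31247/31247 = 13443*I*√31247/31247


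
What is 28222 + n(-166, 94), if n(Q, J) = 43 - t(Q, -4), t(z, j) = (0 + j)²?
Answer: 28249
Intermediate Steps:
t(z, j) = j²
n(Q, J) = 27 (n(Q, J) = 43 - 1*(-4)² = 43 - 1*16 = 43 - 16 = 27)
28222 + n(-166, 94) = 28222 + 27 = 28249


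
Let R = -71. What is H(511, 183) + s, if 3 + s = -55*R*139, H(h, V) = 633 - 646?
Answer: 542779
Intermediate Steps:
H(h, V) = -13
s = 542792 (s = -3 - 55*(-71)*139 = -3 + 3905*139 = -3 + 542795 = 542792)
H(511, 183) + s = -13 + 542792 = 542779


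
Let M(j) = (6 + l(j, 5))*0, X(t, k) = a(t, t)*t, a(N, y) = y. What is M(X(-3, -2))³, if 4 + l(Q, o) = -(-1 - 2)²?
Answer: 0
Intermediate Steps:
X(t, k) = t² (X(t, k) = t*t = t²)
l(Q, o) = -13 (l(Q, o) = -4 - (-1 - 2)² = -4 - 1*(-3)² = -4 - 1*9 = -4 - 9 = -13)
M(j) = 0 (M(j) = (6 - 13)*0 = -7*0 = 0)
M(X(-3, -2))³ = 0³ = 0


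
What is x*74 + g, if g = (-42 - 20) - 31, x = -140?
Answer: -10453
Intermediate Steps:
g = -93 (g = -62 - 31 = -93)
x*74 + g = -140*74 - 93 = -10360 - 93 = -10453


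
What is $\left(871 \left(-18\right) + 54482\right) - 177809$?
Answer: $-139005$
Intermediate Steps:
$\left(871 \left(-18\right) + 54482\right) - 177809 = \left(-15678 + 54482\right) - 177809 = 38804 - 177809 = -139005$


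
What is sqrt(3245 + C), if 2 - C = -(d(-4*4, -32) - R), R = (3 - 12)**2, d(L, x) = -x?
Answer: sqrt(3198) ≈ 56.551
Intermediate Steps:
R = 81 (R = (-9)**2 = 81)
C = -47 (C = 2 - (-1)*(-1*(-32) - 1*81) = 2 - (-1)*(32 - 81) = 2 - (-1)*(-49) = 2 - 1*49 = 2 - 49 = -47)
sqrt(3245 + C) = sqrt(3245 - 47) = sqrt(3198)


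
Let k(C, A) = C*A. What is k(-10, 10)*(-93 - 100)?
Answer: 19300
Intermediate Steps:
k(C, A) = A*C
k(-10, 10)*(-93 - 100) = (10*(-10))*(-93 - 100) = -100*(-193) = 19300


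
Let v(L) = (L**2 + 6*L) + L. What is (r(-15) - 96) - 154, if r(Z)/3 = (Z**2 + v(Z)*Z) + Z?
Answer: -5020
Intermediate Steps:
v(L) = L**2 + 7*L
r(Z) = 3*Z + 3*Z**2 + 3*Z**2*(7 + Z) (r(Z) = 3*((Z**2 + (Z*(7 + Z))*Z) + Z) = 3*((Z**2 + Z**2*(7 + Z)) + Z) = 3*(Z + Z**2 + Z**2*(7 + Z)) = 3*Z + 3*Z**2 + 3*Z**2*(7 + Z))
(r(-15) - 96) - 154 = (3*(-15)*(1 - 15 - 15*(7 - 15)) - 96) - 154 = (3*(-15)*(1 - 15 - 15*(-8)) - 96) - 154 = (3*(-15)*(1 - 15 + 120) - 96) - 154 = (3*(-15)*106 - 96) - 154 = (-4770 - 96) - 154 = -4866 - 154 = -5020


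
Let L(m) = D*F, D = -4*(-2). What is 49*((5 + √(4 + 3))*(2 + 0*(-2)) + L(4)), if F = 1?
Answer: 882 + 98*√7 ≈ 1141.3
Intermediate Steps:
D = 8
L(m) = 8 (L(m) = 8*1 = 8)
49*((5 + √(4 + 3))*(2 + 0*(-2)) + L(4)) = 49*((5 + √(4 + 3))*(2 + 0*(-2)) + 8) = 49*((5 + √7)*(2 + 0) + 8) = 49*((5 + √7)*2 + 8) = 49*((10 + 2*√7) + 8) = 49*(18 + 2*√7) = 882 + 98*√7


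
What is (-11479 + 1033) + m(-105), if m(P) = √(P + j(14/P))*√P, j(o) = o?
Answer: -10446 - √11039 ≈ -10551.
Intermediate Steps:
m(P) = √P*√(P + 14/P) (m(P) = √(P + 14/P)*√P = √P*√(P + 14/P))
(-11479 + 1033) + m(-105) = (-11479 + 1033) + √(-105)*√(-105 + 14/(-105)) = -10446 + (I*√105)*√(-105 + 14*(-1/105)) = -10446 + (I*√105)*√(-105 - 2/15) = -10446 + (I*√105)*√(-1577/15) = -10446 + (I*√105)*(I*√23655/15) = -10446 - √11039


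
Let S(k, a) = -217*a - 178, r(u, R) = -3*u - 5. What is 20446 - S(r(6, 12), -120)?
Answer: -5416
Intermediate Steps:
r(u, R) = -5 - 3*u
S(k, a) = -178 - 217*a
20446 - S(r(6, 12), -120) = 20446 - (-178 - 217*(-120)) = 20446 - (-178 + 26040) = 20446 - 1*25862 = 20446 - 25862 = -5416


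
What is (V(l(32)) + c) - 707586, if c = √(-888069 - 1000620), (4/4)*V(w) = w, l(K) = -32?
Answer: -707618 + 121*I*√129 ≈ -7.0762e+5 + 1374.3*I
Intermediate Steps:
V(w) = w
c = 121*I*√129 (c = √(-1888689) = 121*I*√129 ≈ 1374.3*I)
(V(l(32)) + c) - 707586 = (-32 + 121*I*√129) - 707586 = -707618 + 121*I*√129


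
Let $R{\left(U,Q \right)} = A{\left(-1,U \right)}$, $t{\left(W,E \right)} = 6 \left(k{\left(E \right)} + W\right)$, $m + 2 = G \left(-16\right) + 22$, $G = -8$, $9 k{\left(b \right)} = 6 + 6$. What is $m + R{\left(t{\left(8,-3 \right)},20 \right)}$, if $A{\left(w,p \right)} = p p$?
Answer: $3284$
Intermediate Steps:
$k{\left(b \right)} = \frac{4}{3}$ ($k{\left(b \right)} = \frac{6 + 6}{9} = \frac{1}{9} \cdot 12 = \frac{4}{3}$)
$m = 148$ ($m = -2 + \left(\left(-8\right) \left(-16\right) + 22\right) = -2 + \left(128 + 22\right) = -2 + 150 = 148$)
$A{\left(w,p \right)} = p^{2}$
$t{\left(W,E \right)} = 8 + 6 W$ ($t{\left(W,E \right)} = 6 \left(\frac{4}{3} + W\right) = 8 + 6 W$)
$R{\left(U,Q \right)} = U^{2}$
$m + R{\left(t{\left(8,-3 \right)},20 \right)} = 148 + \left(8 + 6 \cdot 8\right)^{2} = 148 + \left(8 + 48\right)^{2} = 148 + 56^{2} = 148 + 3136 = 3284$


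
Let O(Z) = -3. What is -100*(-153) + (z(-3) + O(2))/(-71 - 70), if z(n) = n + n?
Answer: 719103/47 ≈ 15300.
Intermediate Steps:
z(n) = 2*n
-100*(-153) + (z(-3) + O(2))/(-71 - 70) = -100*(-153) + (2*(-3) - 3)/(-71 - 70) = 15300 + (-6 - 3)/(-141) = 15300 - 9*(-1/141) = 15300 + 3/47 = 719103/47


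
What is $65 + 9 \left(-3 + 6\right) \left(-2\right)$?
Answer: $11$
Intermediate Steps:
$65 + 9 \left(-3 + 6\right) \left(-2\right) = 65 + 9 \cdot 3 \left(-2\right) = 65 + 9 \left(-6\right) = 65 - 54 = 11$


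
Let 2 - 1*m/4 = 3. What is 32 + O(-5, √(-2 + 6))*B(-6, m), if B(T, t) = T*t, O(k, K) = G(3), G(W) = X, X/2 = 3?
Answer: 176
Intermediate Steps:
m = -4 (m = 8 - 4*3 = 8 - 12 = -4)
X = 6 (X = 2*3 = 6)
G(W) = 6
O(k, K) = 6
32 + O(-5, √(-2 + 6))*B(-6, m) = 32 + 6*(-6*(-4)) = 32 + 6*24 = 32 + 144 = 176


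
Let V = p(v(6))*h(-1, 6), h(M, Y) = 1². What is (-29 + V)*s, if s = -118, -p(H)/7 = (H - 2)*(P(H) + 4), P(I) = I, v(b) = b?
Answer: 36462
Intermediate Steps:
h(M, Y) = 1
p(H) = -7*(-2 + H)*(4 + H) (p(H) = -7*(H - 2)*(H + 4) = -7*(-2 + H)*(4 + H))
V = -280 (V = (56 - 14*6 - 7*6²)*1 = (56 - 84 - 7*36)*1 = (56 - 84 - 252)*1 = -280*1 = -280)
(-29 + V)*s = (-29 - 280)*(-118) = -309*(-118) = 36462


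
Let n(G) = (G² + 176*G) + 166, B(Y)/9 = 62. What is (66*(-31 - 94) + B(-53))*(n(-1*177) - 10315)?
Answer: 76704624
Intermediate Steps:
B(Y) = 558 (B(Y) = 9*62 = 558)
n(G) = 166 + G² + 176*G
(66*(-31 - 94) + B(-53))*(n(-1*177) - 10315) = (66*(-31 - 94) + 558)*((166 + (-1*177)² + 176*(-1*177)) - 10315) = (66*(-125) + 558)*((166 + (-177)² + 176*(-177)) - 10315) = (-8250 + 558)*((166 + 31329 - 31152) - 10315) = -7692*(343 - 10315) = -7692*(-9972) = 76704624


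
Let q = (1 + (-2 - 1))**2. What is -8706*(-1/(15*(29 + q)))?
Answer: 2902/165 ≈ 17.588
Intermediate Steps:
q = 4 (q = (1 - 3)**2 = (-2)**2 = 4)
-8706*(-1/(15*(29 + q))) = -8706*(-1/(15*(29 + 4))) = -8706/((-15*33)) = -8706/(-495) = -8706*(-1/495) = 2902/165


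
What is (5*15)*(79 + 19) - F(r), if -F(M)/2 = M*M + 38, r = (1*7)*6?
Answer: 10954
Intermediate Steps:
r = 42 (r = 7*6 = 42)
F(M) = -76 - 2*M**2 (F(M) = -2*(M*M + 38) = -2*(M**2 + 38) = -2*(38 + M**2) = -76 - 2*M**2)
(5*15)*(79 + 19) - F(r) = (5*15)*(79 + 19) - (-76 - 2*42**2) = 75*98 - (-76 - 2*1764) = 7350 - (-76 - 3528) = 7350 - 1*(-3604) = 7350 + 3604 = 10954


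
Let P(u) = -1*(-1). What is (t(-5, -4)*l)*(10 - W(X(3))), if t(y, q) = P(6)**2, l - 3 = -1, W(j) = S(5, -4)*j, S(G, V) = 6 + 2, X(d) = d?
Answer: -28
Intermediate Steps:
S(G, V) = 8
P(u) = 1
W(j) = 8*j
l = 2 (l = 3 - 1 = 2)
t(y, q) = 1 (t(y, q) = 1**2 = 1)
(t(-5, -4)*l)*(10 - W(X(3))) = (1*2)*(10 - 8*3) = 2*(10 - 1*24) = 2*(10 - 24) = 2*(-14) = -28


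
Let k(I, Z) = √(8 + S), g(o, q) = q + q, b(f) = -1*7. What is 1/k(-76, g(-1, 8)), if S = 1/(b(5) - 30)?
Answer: √10915/295 ≈ 0.35415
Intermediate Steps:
b(f) = -7
S = -1/37 (S = 1/(-7 - 30) = 1/(-37) = -1/37 ≈ -0.027027)
g(o, q) = 2*q
k(I, Z) = √10915/37 (k(I, Z) = √(8 - 1/37) = √(295/37) = √10915/37)
1/k(-76, g(-1, 8)) = 1/(√10915/37) = √10915/295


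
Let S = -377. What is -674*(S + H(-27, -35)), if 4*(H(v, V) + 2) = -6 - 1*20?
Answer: 259827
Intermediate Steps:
H(v, V) = -17/2 (H(v, V) = -2 + (-6 - 1*20)/4 = -2 + (-6 - 20)/4 = -2 + (¼)*(-26) = -2 - 13/2 = -17/2)
-674*(S + H(-27, -35)) = -674*(-377 - 17/2) = -674*(-771/2) = 259827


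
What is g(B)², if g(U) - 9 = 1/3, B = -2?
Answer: 784/9 ≈ 87.111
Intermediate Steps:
g(U) = 28/3 (g(U) = 9 + 1/3 = 9 + ⅓ = 28/3)
g(B)² = (28/3)² = 784/9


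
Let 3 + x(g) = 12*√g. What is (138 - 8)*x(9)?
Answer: 4290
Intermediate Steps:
x(g) = -3 + 12*√g
(138 - 8)*x(9) = (138 - 8)*(-3 + 12*√9) = 130*(-3 + 12*3) = 130*(-3 + 36) = 130*33 = 4290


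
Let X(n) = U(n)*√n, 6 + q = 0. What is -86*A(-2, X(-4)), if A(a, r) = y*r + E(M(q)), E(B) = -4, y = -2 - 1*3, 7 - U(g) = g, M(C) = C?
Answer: 344 + 9460*I ≈ 344.0 + 9460.0*I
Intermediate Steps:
q = -6 (q = -6 + 0 = -6)
U(g) = 7 - g
y = -5 (y = -2 - 3 = -5)
X(n) = √n*(7 - n) (X(n) = (7 - n)*√n = √n*(7 - n))
A(a, r) = -4 - 5*r (A(a, r) = -5*r - 4 = -4 - 5*r)
-86*A(-2, X(-4)) = -86*(-4 - 5*√(-4)*(7 - 1*(-4))) = -86*(-4 - 5*2*I*(7 + 4)) = -86*(-4 - 5*2*I*11) = -86*(-4 - 110*I) = 344 + 9460*I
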